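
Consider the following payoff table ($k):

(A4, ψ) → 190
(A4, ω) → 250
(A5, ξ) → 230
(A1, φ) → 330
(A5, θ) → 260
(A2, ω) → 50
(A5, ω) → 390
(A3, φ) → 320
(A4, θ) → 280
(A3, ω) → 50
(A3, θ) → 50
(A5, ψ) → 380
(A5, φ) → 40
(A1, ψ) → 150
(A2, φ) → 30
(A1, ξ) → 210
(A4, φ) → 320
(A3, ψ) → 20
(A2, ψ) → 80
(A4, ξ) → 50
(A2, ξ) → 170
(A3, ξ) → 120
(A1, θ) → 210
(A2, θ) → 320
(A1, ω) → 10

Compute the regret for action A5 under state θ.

60

Best payoff under θ is 320.
Regret = 320 − 260 = 60.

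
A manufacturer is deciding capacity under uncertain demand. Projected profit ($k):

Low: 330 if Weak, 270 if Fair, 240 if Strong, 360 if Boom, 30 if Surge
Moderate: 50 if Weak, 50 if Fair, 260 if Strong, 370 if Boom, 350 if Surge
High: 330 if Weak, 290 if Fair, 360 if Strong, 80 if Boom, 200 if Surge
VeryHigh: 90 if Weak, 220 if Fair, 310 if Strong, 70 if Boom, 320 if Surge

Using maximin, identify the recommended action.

Row minima: Low=30, Moderate=50, High=80, VeryHigh=70
Best worst-case = 80 → High.

High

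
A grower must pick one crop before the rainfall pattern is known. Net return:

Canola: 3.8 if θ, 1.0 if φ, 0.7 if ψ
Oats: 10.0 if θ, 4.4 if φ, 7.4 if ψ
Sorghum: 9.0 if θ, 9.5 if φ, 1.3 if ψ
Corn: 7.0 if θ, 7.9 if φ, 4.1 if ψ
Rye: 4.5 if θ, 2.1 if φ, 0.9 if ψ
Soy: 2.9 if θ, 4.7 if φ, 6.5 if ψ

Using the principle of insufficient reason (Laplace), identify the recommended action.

Oats

Row averages: Canola=11/6, Oats=109/15, Sorghum=6.6, Corn=19/3, Rye=2.5, Soy=4.7
Highest average = 109/15 → Oats.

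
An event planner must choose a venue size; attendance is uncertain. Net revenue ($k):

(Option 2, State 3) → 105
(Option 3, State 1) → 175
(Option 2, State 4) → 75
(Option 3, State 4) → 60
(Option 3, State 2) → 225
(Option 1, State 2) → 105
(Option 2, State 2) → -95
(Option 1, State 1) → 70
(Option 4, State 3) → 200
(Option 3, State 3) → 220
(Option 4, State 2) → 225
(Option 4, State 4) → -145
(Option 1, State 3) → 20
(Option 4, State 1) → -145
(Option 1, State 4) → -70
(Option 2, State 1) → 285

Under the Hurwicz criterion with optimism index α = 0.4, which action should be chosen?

Option 3

Option 1: 0.4·105 + 0.6·(-70) = 0
Option 2: 0.4·285 + 0.6·(-95) = 57
Option 3: 0.4·225 + 0.6·60 = 126
Option 4: 0.4·225 + 0.6·(-145) = 3
Highest Hurwicz score = 126 → Option 3.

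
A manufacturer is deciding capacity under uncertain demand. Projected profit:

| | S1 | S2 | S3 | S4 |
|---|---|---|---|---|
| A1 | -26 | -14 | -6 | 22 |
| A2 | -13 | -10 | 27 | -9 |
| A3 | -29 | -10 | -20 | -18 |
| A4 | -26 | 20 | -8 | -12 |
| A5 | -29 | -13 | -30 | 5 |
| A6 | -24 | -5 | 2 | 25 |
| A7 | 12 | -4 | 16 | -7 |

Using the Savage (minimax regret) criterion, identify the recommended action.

Column bests: S1=12, S2=20, S3=27, S4=25.
A1 regrets: 38, 34, 33, 3 → max 38
A2 regrets: 25, 30, 0, 34 → max 34
A3 regrets: 41, 30, 47, 43 → max 47
A4 regrets: 38, 0, 35, 37 → max 38
A5 regrets: 41, 33, 57, 20 → max 57
A6 regrets: 36, 25, 25, 0 → max 36
A7 regrets: 0, 24, 11, 32 → max 32
Smallest max regret = 32 → A7.

A7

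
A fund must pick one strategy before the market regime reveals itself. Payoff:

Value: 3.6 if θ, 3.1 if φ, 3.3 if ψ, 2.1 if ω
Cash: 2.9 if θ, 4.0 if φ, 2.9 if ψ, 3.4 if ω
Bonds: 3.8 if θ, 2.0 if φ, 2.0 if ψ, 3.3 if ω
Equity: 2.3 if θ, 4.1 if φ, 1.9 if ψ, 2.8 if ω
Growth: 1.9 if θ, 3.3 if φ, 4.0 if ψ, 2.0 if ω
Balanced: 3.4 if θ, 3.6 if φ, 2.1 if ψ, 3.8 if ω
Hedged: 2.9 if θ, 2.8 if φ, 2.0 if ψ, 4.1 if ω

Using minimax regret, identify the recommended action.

Cash

Column bests: θ=3.8, φ=4.1, ψ=4.0, ω=4.1.
Value regrets: 0.2, 1.0, 0.7, 2.0 → max 2.0
Cash regrets: 0.9, 0.1, 1.1, 0.7 → max 1.1
Bonds regrets: 0.0, 2.1, 2.0, 0.8 → max 2.1
Equity regrets: 1.5, 0.0, 2.1, 1.3 → max 2.1
Growth regrets: 1.9, 0.8, 0.0, 2.1 → max 2.1
Balanced regrets: 0.4, 0.5, 1.9, 0.3 → max 1.9
Hedged regrets: 0.9, 1.3, 2.0, 0.0 → max 2.0
Smallest max regret = 1.1 → Cash.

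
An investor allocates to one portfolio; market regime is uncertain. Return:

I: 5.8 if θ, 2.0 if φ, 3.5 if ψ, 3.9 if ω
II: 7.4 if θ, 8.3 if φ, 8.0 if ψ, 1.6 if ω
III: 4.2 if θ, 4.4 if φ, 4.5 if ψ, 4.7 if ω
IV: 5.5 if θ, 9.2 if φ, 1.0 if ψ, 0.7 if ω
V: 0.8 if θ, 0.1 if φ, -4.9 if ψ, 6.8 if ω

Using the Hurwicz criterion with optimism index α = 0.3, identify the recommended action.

I: 0.3·5.8 + 0.7·2.0 = 3.14
II: 0.3·8.3 + 0.7·1.6 = 3.61
III: 0.3·4.7 + 0.7·4.2 = 4.35
IV: 0.3·9.2 + 0.7·0.7 = 3.25
V: 0.3·6.8 + 0.7·(-4.9) = -1.39
Highest Hurwicz score = 4.35 → III.

III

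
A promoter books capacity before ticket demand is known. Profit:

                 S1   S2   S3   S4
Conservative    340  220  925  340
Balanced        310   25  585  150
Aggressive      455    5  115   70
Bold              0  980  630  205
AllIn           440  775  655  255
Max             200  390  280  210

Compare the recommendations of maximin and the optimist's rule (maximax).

Row minima: Conservative=220, Balanced=25, Aggressive=5, Bold=0, AllIn=255, Max=200
Best worst-case = 255 → AllIn.
Row maxima: Conservative=925, Balanced=585, Aggressive=455, Bold=980, AllIn=775, Max=390
Best best-case = 980 → Bold.

maximin → AllIn; maximax → Bold (disagree)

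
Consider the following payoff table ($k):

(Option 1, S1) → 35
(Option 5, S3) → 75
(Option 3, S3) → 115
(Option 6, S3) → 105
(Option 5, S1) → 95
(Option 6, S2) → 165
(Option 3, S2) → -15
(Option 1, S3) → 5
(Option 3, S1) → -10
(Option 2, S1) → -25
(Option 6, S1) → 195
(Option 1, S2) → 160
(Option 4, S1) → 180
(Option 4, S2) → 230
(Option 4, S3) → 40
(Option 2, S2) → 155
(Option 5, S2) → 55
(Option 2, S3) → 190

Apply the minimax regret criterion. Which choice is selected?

Column bests: S1=195, S2=230, S3=190.
Option 1 regrets: 160, 70, 185 → max 185
Option 2 regrets: 220, 75, 0 → max 220
Option 3 regrets: 205, 245, 75 → max 245
Option 4 regrets: 15, 0, 150 → max 150
Option 5 regrets: 100, 175, 115 → max 175
Option 6 regrets: 0, 65, 85 → max 85
Smallest max regret = 85 → Option 6.

Option 6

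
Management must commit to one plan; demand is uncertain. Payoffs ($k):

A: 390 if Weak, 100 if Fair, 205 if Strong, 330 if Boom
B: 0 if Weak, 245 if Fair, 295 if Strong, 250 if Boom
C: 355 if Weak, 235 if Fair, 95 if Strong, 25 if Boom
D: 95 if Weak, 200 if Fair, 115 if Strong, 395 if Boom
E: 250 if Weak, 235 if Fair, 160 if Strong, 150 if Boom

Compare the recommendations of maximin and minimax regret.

maximin → E; minimax regret → A (disagree)

Row minima: A=100, B=0, C=25, D=95, E=150
Best worst-case = 150 → E.
Column bests: Weak=390, Fair=245, Strong=295, Boom=395.
A regrets: 0, 145, 90, 65 → max 145
B regrets: 390, 0, 0, 145 → max 390
C regrets: 35, 10, 200, 370 → max 370
D regrets: 295, 45, 180, 0 → max 295
E regrets: 140, 10, 135, 245 → max 245
Smallest max regret = 145 → A.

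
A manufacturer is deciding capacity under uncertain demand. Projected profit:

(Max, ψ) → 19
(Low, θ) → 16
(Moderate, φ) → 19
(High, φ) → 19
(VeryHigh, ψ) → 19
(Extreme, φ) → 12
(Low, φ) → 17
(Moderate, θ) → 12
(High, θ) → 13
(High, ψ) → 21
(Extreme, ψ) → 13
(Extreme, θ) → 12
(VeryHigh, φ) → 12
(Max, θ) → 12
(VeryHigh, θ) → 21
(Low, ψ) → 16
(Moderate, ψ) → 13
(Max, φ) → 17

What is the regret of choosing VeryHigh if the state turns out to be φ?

Best payoff under φ is 19.
Regret = 19 − 12 = 7.

7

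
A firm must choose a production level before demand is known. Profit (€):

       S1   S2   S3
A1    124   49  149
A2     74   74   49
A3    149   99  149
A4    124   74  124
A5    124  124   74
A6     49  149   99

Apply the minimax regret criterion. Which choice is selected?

A3

Column bests: S1=149, S2=149, S3=149.
A1 regrets: 25, 100, 0 → max 100
A2 regrets: 75, 75, 100 → max 100
A3 regrets: 0, 50, 0 → max 50
A4 regrets: 25, 75, 25 → max 75
A5 regrets: 25, 25, 75 → max 75
A6 regrets: 100, 0, 50 → max 100
Smallest max regret = 50 → A3.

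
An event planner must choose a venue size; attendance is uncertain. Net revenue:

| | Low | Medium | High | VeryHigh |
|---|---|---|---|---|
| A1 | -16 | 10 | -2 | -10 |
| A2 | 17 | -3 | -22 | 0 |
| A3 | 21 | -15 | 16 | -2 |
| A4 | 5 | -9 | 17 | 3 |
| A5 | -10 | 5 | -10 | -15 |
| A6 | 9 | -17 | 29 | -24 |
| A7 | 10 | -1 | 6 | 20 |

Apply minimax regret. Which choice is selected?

Column bests: Low=21, Medium=10, High=29, VeryHigh=20.
A1 regrets: 37, 0, 31, 30 → max 37
A2 regrets: 4, 13, 51, 20 → max 51
A3 regrets: 0, 25, 13, 22 → max 25
A4 regrets: 16, 19, 12, 17 → max 19
A5 regrets: 31, 5, 39, 35 → max 39
A6 regrets: 12, 27, 0, 44 → max 44
A7 regrets: 11, 11, 23, 0 → max 23
Smallest max regret = 19 → A4.

A4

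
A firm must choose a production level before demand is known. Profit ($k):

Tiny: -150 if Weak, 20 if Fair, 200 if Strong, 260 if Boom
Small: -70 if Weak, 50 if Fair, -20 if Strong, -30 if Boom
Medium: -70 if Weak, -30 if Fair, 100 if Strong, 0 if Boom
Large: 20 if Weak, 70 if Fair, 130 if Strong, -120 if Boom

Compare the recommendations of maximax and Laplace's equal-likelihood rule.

Row maxima: Tiny=260, Small=50, Medium=100, Large=130
Best best-case = 260 → Tiny.
Row averages: Tiny=82.5, Small=-17.5, Medium=0, Large=25
Highest average = 82.5 → Tiny.

maximax → Tiny; laplace → Tiny (agree)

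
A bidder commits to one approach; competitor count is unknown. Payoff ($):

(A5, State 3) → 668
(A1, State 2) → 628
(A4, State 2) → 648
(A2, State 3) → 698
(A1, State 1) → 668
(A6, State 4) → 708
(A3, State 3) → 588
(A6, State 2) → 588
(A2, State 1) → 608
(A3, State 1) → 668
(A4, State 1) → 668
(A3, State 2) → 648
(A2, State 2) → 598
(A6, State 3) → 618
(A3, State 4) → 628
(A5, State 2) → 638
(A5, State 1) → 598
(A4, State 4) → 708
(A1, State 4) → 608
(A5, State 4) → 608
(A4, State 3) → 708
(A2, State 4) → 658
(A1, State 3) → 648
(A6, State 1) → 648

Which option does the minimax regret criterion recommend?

A4

Column bests: State 1=668, State 2=648, State 3=708, State 4=708.
A1 regrets: 0, 20, 60, 100 → max 100
A2 regrets: 60, 50, 10, 50 → max 60
A3 regrets: 0, 0, 120, 80 → max 120
A4 regrets: 0, 0, 0, 0 → max 0
A5 regrets: 70, 10, 40, 100 → max 100
A6 regrets: 20, 60, 90, 0 → max 90
Smallest max regret = 0 → A4.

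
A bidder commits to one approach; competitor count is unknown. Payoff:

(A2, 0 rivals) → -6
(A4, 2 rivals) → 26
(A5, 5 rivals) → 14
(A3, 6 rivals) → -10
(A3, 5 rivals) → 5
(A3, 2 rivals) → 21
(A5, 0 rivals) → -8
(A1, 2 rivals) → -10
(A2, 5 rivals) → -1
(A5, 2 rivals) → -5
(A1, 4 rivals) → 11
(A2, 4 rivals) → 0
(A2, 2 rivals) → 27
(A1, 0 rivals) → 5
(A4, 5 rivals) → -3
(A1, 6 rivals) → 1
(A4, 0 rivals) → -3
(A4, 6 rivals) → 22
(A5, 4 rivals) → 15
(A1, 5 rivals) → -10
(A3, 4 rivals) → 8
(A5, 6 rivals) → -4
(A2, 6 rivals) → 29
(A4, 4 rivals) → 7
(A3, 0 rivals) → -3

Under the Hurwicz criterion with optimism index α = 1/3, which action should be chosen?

A1: 1/3·11 + 2/3·(-10) = -3
A2: 1/3·29 + 2/3·(-6) = 17/3
A3: 1/3·21 + 2/3·(-10) = 1/3
A4: 1/3·26 + 2/3·(-3) = 20/3
A5: 1/3·15 + 2/3·(-8) = -1/3
Highest Hurwicz score = 20/3 → A4.

A4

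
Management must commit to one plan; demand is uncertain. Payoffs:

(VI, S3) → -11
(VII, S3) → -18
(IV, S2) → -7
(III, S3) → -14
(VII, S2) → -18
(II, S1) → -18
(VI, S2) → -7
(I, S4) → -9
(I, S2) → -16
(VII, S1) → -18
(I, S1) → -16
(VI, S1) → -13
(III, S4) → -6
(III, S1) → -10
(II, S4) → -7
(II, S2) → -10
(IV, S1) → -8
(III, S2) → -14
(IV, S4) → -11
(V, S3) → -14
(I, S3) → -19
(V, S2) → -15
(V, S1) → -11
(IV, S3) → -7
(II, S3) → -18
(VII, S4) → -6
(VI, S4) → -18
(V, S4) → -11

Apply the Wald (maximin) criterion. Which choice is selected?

IV

Row minima: I=-19, II=-18, III=-14, IV=-11, V=-15, VI=-18, VII=-18
Best worst-case = -11 → IV.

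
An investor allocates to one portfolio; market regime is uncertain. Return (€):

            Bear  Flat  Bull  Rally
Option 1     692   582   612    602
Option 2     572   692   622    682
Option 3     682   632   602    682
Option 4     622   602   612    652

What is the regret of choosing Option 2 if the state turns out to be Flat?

0

Best payoff under Flat is 692.
Regret = 692 − 692 = 0.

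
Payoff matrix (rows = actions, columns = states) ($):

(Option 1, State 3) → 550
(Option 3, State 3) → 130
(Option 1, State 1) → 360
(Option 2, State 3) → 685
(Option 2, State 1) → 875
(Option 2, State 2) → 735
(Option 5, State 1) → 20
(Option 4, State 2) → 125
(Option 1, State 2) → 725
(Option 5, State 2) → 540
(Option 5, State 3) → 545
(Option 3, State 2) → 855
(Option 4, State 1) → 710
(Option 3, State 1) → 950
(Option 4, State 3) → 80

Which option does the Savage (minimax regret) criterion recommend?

Option 2

Column bests: State 1=950, State 2=855, State 3=685.
Option 1 regrets: 590, 130, 135 → max 590
Option 2 regrets: 75, 120, 0 → max 120
Option 3 regrets: 0, 0, 555 → max 555
Option 4 regrets: 240, 730, 605 → max 730
Option 5 regrets: 930, 315, 140 → max 930
Smallest max regret = 120 → Option 2.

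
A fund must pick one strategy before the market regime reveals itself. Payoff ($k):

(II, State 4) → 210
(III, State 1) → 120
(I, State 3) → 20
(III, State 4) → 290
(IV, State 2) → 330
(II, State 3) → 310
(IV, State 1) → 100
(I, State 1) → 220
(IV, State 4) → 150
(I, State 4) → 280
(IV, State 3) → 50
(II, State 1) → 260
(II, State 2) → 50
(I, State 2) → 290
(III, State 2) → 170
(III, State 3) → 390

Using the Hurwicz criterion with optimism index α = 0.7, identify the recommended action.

III

I: 0.7·290 + 0.3·20 = 209
II: 0.7·310 + 0.3·50 = 232
III: 0.7·390 + 0.3·120 = 309
IV: 0.7·330 + 0.3·50 = 246
Highest Hurwicz score = 309 → III.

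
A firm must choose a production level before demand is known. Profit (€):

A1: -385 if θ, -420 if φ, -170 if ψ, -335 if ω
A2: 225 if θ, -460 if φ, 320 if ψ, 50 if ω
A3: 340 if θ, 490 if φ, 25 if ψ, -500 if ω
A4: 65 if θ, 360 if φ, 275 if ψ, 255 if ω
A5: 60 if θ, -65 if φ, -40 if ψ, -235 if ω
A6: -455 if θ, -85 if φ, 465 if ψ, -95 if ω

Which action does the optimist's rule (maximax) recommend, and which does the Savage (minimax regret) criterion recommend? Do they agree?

maximax → A3; minimax regret → A4 (disagree)

Row maxima: A1=-170, A2=320, A3=490, A4=360, A5=60, A6=465
Best best-case = 490 → A3.
Column bests: θ=340, φ=490, ψ=465, ω=255.
A1 regrets: 725, 910, 635, 590 → max 910
A2 regrets: 115, 950, 145, 205 → max 950
A3 regrets: 0, 0, 440, 755 → max 755
A4 regrets: 275, 130, 190, 0 → max 275
A5 regrets: 280, 555, 505, 490 → max 555
A6 regrets: 795, 575, 0, 350 → max 795
Smallest max regret = 275 → A4.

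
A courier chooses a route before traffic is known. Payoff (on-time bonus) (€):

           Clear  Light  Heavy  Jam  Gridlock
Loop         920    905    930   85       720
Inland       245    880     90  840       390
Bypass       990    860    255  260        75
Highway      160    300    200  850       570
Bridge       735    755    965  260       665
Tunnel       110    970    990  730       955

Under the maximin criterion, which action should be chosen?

Bridge

Row minima: Loop=85, Inland=90, Bypass=75, Highway=160, Bridge=260, Tunnel=110
Best worst-case = 260 → Bridge.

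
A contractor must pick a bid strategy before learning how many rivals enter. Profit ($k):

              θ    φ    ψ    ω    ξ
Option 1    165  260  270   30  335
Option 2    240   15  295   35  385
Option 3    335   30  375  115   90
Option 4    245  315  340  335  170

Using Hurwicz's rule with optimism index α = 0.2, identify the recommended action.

Option 1: 0.2·335 + 0.8·30 = 91
Option 2: 0.2·385 + 0.8·15 = 89
Option 3: 0.2·375 + 0.8·30 = 99
Option 4: 0.2·340 + 0.8·170 = 204
Highest Hurwicz score = 204 → Option 4.

Option 4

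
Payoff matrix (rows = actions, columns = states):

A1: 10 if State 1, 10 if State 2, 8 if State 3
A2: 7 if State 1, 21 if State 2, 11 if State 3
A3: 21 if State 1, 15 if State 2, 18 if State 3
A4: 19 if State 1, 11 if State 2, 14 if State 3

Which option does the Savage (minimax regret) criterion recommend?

A3

Column bests: State 1=21, State 2=21, State 3=18.
A1 regrets: 11, 11, 10 → max 11
A2 regrets: 14, 0, 7 → max 14
A3 regrets: 0, 6, 0 → max 6
A4 regrets: 2, 10, 4 → max 10
Smallest max regret = 6 → A3.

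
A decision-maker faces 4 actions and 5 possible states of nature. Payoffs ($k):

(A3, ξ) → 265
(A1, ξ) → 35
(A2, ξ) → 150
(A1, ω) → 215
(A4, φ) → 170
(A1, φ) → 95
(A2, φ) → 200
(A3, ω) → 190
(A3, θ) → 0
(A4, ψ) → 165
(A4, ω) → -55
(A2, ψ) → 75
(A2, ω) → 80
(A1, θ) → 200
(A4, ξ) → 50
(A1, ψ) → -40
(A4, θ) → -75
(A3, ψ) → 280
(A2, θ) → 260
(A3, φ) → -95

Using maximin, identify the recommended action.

Row minima: A1=-40, A2=75, A3=-95, A4=-75
Best worst-case = 75 → A2.

A2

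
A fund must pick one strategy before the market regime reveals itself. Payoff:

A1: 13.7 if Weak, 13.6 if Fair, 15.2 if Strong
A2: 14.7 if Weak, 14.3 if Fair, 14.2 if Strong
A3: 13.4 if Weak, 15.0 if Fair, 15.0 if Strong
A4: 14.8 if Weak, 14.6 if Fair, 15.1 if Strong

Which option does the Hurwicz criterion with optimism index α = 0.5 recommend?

A4

A1: 0.5·15.2 + 0.5·13.6 = 14.4
A2: 0.5·14.7 + 0.5·14.2 = 14.45
A3: 0.5·15.0 + 0.5·13.4 = 14.2
A4: 0.5·15.1 + 0.5·14.6 = 14.85
Highest Hurwicz score = 14.85 → A4.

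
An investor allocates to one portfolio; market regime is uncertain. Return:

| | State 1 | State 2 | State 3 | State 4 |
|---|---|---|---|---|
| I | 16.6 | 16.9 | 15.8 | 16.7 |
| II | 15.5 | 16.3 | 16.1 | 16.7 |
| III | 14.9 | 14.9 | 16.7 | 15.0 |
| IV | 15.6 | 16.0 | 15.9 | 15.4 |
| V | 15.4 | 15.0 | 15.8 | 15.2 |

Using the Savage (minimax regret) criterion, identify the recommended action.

Column bests: State 1=16.6, State 2=16.9, State 3=16.7, State 4=16.7.
I regrets: 0.0, 0.0, 0.9, 0.0 → max 0.9
II regrets: 1.1, 0.6, 0.6, 0.0 → max 1.1
III regrets: 1.7, 2.0, 0.0, 1.7 → max 2.0
IV regrets: 1.0, 0.9, 0.8, 1.3 → max 1.3
V regrets: 1.2, 1.9, 0.9, 1.5 → max 1.9
Smallest max regret = 0.9 → I.

I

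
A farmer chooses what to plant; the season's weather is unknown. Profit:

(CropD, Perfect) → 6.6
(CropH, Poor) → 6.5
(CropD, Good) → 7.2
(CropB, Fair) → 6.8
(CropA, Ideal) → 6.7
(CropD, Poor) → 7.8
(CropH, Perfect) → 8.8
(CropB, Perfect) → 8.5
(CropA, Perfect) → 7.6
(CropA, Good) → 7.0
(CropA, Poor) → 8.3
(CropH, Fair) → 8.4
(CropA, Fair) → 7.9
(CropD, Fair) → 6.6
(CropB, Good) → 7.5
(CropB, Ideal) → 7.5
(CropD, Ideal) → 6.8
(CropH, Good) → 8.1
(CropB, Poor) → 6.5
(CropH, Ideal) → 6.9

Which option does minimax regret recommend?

CropA

Column bests: Poor=8.3, Fair=8.4, Good=8.1, Ideal=7.5, Perfect=8.8.
CropD regrets: 0.5, 1.8, 0.9, 0.7, 2.2 → max 2.2
CropA regrets: 0.0, 0.5, 1.1, 0.8, 1.2 → max 1.2
CropB regrets: 1.8, 1.6, 0.6, 0.0, 0.3 → max 1.8
CropH regrets: 1.8, 0.0, 0.0, 0.6, 0.0 → max 1.8
Smallest max regret = 1.2 → CropA.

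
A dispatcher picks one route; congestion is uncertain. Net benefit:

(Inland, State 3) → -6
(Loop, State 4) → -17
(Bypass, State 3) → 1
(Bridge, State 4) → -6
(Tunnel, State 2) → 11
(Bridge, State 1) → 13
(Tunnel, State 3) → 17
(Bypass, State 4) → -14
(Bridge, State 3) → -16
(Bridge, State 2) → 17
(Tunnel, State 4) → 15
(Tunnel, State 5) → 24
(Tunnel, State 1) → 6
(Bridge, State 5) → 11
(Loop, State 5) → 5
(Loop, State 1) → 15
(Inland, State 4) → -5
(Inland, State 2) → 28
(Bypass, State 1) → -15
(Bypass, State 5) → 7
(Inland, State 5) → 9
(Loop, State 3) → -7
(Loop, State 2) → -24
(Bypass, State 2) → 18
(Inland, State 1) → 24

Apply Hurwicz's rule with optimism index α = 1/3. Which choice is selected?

Tunnel

Bypass: 1/3·18 + 2/3·(-15) = -4
Bridge: 1/3·17 + 2/3·(-16) = -5
Loop: 1/3·15 + 2/3·(-24) = -11
Inland: 1/3·28 + 2/3·(-6) = 16/3
Tunnel: 1/3·24 + 2/3·6 = 12
Highest Hurwicz score = 12 → Tunnel.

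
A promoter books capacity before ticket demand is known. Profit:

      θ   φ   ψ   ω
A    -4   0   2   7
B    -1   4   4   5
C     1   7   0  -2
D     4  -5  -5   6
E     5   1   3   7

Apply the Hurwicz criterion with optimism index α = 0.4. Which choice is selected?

E

A: 0.4·7 + 0.6·(-4) = 0.4
B: 0.4·5 + 0.6·(-1) = 1.4
C: 0.4·7 + 0.6·(-2) = 1.6
D: 0.4·6 + 0.6·(-5) = -0.6
E: 0.4·7 + 0.6·1 = 3.4
Highest Hurwicz score = 3.4 → E.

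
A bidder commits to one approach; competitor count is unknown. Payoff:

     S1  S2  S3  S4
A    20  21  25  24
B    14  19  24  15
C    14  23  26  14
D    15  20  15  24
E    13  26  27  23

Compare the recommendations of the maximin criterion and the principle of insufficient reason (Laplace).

Row minima: A=20, B=14, C=14, D=15, E=13
Best worst-case = 20 → A.
Row averages: A=22.5, B=18, C=19.25, D=18.5, E=22.25
Highest average = 22.5 → A.

maximin → A; laplace → A (agree)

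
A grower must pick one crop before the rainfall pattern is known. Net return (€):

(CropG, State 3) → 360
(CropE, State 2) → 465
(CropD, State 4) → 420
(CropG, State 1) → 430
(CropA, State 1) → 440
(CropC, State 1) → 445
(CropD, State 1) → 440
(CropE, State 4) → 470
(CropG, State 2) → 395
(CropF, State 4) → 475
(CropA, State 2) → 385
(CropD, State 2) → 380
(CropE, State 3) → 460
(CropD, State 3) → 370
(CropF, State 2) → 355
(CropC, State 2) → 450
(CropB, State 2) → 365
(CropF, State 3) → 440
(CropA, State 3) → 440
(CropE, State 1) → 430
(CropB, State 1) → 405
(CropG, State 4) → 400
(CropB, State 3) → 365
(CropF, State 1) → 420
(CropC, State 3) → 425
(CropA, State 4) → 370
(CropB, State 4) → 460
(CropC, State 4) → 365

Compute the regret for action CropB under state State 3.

95

Best payoff under State 3 is 460.
Regret = 460 − 365 = 95.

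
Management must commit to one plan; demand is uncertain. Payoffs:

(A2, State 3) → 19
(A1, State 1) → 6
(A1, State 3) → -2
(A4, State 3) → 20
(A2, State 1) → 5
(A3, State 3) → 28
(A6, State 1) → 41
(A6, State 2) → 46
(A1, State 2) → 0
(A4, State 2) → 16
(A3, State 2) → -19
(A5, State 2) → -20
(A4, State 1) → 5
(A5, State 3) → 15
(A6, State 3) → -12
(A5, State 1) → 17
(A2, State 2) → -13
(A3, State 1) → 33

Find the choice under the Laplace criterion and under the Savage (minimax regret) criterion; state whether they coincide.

Row averages: A1=4/3, A2=11/3, A3=14, A4=41/3, A5=4, A6=25
Highest average = 25 → A6.
Column bests: State 1=41, State 2=46, State 3=28.
A1 regrets: 35, 46, 30 → max 46
A2 regrets: 36, 59, 9 → max 59
A3 regrets: 8, 65, 0 → max 65
A4 regrets: 36, 30, 8 → max 36
A5 regrets: 24, 66, 13 → max 66
A6 regrets: 0, 0, 40 → max 40
Smallest max regret = 36 → A4.

laplace → A6; minimax regret → A4 (disagree)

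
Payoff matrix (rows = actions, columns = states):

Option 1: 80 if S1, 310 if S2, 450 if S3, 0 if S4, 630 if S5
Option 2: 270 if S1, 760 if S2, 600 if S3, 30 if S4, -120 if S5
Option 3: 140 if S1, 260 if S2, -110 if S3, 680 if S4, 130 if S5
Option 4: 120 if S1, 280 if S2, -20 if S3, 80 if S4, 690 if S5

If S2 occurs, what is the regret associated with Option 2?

0

Best payoff under S2 is 760.
Regret = 760 − 760 = 0.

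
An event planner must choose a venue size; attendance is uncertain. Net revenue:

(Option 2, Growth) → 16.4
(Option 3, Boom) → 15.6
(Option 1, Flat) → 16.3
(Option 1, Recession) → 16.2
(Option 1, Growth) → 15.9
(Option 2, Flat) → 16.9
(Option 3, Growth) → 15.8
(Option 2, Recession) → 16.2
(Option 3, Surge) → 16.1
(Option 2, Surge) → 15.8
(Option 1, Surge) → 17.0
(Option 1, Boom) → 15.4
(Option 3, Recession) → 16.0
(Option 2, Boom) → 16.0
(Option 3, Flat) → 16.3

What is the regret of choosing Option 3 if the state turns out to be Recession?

Best payoff under Recession is 16.2.
Regret = 16.2 − 16.0 = 0.2.

0.2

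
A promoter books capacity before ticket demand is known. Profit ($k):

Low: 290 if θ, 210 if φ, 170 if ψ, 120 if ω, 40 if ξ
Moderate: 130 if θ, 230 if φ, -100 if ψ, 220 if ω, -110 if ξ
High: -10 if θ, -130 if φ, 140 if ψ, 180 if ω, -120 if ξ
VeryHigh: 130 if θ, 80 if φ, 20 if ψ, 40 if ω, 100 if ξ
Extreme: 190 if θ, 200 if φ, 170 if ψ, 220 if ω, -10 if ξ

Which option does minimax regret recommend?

Low

Column bests: θ=290, φ=230, ψ=170, ω=220, ξ=100.
Low regrets: 0, 20, 0, 100, 60 → max 100
Moderate regrets: 160, 0, 270, 0, 210 → max 270
High regrets: 300, 360, 30, 40, 220 → max 360
VeryHigh regrets: 160, 150, 150, 180, 0 → max 180
Extreme regrets: 100, 30, 0, 0, 110 → max 110
Smallest max regret = 100 → Low.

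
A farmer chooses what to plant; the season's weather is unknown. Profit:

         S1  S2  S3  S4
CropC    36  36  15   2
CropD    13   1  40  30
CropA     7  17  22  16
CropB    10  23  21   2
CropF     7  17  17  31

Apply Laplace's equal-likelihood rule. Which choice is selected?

CropC

Row averages: CropC=22.25, CropD=21, CropA=15.5, CropB=14, CropF=18
Highest average = 22.25 → CropC.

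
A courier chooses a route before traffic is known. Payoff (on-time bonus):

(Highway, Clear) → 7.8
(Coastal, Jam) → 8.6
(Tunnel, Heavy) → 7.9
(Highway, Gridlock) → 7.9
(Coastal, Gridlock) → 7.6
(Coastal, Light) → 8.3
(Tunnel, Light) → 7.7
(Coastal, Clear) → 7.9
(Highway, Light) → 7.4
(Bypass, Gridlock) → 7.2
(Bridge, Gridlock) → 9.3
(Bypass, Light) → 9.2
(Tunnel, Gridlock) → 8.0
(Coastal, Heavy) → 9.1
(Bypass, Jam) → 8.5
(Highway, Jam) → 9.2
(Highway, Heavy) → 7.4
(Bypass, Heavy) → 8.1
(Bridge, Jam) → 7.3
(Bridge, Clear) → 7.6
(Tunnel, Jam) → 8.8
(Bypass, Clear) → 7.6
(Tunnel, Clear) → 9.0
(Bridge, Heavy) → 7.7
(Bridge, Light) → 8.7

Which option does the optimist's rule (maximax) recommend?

Bridge

Row maxima: Bridge=9.3, Tunnel=9.0, Coastal=9.1, Bypass=9.2, Highway=9.2
Best best-case = 9.3 → Bridge.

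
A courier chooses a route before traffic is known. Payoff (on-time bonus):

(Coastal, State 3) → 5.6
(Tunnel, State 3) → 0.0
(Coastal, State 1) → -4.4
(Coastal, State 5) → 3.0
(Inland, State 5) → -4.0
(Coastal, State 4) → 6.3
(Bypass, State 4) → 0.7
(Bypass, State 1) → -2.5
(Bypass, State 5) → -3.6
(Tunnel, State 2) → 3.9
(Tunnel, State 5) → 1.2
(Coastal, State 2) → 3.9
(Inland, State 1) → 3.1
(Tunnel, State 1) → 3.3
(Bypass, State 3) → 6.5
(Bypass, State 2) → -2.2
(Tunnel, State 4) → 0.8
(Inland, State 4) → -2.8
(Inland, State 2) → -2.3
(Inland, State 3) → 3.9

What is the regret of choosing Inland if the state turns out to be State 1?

Best payoff under State 1 is 3.3.
Regret = 3.3 − 3.1 = 0.2.

0.2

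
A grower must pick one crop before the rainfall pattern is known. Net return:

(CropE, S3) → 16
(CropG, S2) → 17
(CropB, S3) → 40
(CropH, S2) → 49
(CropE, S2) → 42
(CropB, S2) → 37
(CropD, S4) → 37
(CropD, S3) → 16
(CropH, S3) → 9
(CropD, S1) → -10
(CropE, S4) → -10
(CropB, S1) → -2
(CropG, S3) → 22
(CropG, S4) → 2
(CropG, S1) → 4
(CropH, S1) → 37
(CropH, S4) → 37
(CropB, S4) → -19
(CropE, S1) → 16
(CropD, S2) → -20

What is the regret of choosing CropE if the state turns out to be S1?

21

Best payoff under S1 is 37.
Regret = 37 − 16 = 21.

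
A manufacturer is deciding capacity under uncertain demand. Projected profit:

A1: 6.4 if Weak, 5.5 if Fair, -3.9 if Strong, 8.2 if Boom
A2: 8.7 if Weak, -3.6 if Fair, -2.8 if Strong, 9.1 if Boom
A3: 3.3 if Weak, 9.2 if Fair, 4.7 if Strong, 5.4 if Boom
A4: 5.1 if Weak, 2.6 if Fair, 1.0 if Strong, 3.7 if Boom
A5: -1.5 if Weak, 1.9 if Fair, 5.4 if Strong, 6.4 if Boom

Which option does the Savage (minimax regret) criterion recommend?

Column bests: Weak=8.7, Fair=9.2, Strong=5.4, Boom=9.1.
A1 regrets: 2.3, 3.7, 9.3, 0.9 → max 9.3
A2 regrets: 0.0, 12.8, 8.2, 0.0 → max 12.8
A3 regrets: 5.4, 0.0, 0.7, 3.7 → max 5.4
A4 regrets: 3.6, 6.6, 4.4, 5.4 → max 6.6
A5 regrets: 10.2, 7.3, 0.0, 2.7 → max 10.2
Smallest max regret = 5.4 → A3.

A3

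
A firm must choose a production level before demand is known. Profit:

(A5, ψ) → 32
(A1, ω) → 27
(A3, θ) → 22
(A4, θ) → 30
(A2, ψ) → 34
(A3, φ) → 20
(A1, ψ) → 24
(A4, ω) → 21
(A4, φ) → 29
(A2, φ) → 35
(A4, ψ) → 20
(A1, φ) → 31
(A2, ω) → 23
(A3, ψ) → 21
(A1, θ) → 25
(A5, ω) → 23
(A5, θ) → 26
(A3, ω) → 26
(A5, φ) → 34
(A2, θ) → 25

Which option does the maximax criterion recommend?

Row maxima: A1=31, A2=35, A3=26, A4=30, A5=34
Best best-case = 35 → A2.

A2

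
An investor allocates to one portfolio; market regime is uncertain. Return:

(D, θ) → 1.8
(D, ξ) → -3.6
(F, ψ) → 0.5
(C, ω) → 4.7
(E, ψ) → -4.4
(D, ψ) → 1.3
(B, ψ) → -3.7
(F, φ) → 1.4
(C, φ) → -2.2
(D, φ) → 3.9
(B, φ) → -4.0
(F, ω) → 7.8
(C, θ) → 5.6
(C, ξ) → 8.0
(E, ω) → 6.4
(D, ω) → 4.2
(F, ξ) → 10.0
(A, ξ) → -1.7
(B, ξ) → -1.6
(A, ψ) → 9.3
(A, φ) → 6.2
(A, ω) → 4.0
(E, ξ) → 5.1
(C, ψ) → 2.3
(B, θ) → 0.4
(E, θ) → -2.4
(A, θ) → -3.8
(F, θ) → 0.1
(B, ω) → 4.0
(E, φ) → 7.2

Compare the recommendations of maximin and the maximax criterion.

Row minima: A=-3.8, B=-4.0, C=-2.2, D=-3.6, E=-4.4, F=0.1
Best worst-case = 0.1 → F.
Row maxima: A=9.3, B=4.0, C=8.0, D=4.2, E=7.2, F=10.0
Best best-case = 10.0 → F.

maximin → F; maximax → F (agree)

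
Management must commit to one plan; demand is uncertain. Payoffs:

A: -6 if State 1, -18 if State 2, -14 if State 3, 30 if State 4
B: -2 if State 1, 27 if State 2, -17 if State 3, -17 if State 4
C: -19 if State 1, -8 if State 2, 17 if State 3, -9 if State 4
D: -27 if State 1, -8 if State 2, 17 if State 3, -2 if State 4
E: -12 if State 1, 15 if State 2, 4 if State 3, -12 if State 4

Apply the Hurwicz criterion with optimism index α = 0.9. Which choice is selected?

A: 0.9·30 + 0.1·(-18) = 25.2
B: 0.9·27 + 0.1·(-17) = 22.6
C: 0.9·17 + 0.1·(-19) = 13.4
D: 0.9·17 + 0.1·(-27) = 12.6
E: 0.9·15 + 0.1·(-12) = 12.3
Highest Hurwicz score = 25.2 → A.

A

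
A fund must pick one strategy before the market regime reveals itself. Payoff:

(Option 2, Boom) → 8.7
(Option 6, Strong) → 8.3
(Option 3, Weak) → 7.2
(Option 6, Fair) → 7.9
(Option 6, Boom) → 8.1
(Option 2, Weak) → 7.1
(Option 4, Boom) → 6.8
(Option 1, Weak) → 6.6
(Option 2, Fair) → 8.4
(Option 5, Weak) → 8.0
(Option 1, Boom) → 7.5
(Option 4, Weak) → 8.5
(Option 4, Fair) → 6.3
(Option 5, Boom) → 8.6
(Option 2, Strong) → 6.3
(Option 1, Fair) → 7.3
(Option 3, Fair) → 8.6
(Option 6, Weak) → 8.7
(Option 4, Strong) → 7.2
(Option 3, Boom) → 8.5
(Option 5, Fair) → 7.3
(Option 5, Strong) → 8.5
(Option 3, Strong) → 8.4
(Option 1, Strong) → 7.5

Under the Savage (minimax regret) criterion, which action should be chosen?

Option 6

Column bests: Weak=8.7, Fair=8.6, Strong=8.5, Boom=8.7.
Option 1 regrets: 2.1, 1.3, 1.0, 1.2 → max 2.1
Option 2 regrets: 1.6, 0.2, 2.2, 0.0 → max 2.2
Option 3 regrets: 1.5, 0.0, 0.1, 0.2 → max 1.5
Option 4 regrets: 0.2, 2.3, 1.3, 1.9 → max 2.3
Option 5 regrets: 0.7, 1.3, 0.0, 0.1 → max 1.3
Option 6 regrets: 0.0, 0.7, 0.2, 0.6 → max 0.7
Smallest max regret = 0.7 → Option 6.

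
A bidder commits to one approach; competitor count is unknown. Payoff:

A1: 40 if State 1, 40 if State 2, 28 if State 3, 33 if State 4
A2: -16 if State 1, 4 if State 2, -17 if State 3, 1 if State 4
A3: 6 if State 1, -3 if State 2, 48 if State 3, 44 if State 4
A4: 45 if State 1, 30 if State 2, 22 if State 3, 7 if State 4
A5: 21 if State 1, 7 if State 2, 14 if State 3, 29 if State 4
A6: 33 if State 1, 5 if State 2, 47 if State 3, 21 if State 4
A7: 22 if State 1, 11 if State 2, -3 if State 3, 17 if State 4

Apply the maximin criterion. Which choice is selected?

A1

Row minima: A1=28, A2=-17, A3=-3, A4=7, A5=7, A6=5, A7=-3
Best worst-case = 28 → A1.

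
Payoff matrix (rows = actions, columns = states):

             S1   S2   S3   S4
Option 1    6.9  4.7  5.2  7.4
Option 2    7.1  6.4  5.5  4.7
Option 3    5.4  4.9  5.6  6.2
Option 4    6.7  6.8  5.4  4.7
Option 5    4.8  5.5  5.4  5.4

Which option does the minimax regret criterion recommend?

Column bests: S1=7.1, S2=6.8, S3=5.6, S4=7.4.
Option 1 regrets: 0.2, 2.1, 0.4, 0.0 → max 2.1
Option 2 regrets: 0.0, 0.4, 0.1, 2.7 → max 2.7
Option 3 regrets: 1.7, 1.9, 0.0, 1.2 → max 1.9
Option 4 regrets: 0.4, 0.0, 0.2, 2.7 → max 2.7
Option 5 regrets: 2.3, 1.3, 0.2, 2.0 → max 2.3
Smallest max regret = 1.9 → Option 3.

Option 3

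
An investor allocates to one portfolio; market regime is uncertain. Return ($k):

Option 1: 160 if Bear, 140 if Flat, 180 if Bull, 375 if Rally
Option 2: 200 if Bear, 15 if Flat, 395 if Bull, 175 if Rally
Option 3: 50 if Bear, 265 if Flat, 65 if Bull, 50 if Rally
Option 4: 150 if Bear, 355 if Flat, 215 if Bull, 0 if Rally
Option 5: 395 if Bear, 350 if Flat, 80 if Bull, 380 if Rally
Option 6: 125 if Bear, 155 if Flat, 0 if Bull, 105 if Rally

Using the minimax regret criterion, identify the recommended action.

Option 1

Column bests: Bear=395, Flat=355, Bull=395, Rally=380.
Option 1 regrets: 235, 215, 215, 5 → max 235
Option 2 regrets: 195, 340, 0, 205 → max 340
Option 3 regrets: 345, 90, 330, 330 → max 345
Option 4 regrets: 245, 0, 180, 380 → max 380
Option 5 regrets: 0, 5, 315, 0 → max 315
Option 6 regrets: 270, 200, 395, 275 → max 395
Smallest max regret = 235 → Option 1.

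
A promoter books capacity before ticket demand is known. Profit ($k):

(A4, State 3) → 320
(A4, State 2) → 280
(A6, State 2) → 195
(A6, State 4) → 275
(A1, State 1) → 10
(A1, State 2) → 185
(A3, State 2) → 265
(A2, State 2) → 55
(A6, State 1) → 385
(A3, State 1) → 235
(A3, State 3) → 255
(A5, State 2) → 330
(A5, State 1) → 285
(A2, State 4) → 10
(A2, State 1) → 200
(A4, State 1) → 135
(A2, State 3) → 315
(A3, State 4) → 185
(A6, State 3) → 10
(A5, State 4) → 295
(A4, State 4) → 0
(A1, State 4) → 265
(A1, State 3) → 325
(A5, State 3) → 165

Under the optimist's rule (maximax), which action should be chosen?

A6

Row maxima: A1=325, A2=315, A3=265, A4=320, A5=330, A6=385
Best best-case = 385 → A6.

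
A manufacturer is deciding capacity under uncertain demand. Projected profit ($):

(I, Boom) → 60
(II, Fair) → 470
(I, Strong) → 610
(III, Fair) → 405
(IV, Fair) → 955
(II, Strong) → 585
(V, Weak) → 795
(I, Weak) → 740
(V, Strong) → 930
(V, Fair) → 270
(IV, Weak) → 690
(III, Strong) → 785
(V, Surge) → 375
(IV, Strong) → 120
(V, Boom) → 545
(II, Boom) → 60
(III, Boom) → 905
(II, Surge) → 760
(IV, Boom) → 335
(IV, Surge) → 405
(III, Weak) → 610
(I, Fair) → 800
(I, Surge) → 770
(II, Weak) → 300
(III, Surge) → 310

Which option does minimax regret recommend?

Column bests: Weak=795, Fair=955, Strong=930, Boom=905, Surge=770.
I regrets: 55, 155, 320, 845, 0 → max 845
II regrets: 495, 485, 345, 845, 10 → max 845
III regrets: 185, 550, 145, 0, 460 → max 550
IV regrets: 105, 0, 810, 570, 365 → max 810
V regrets: 0, 685, 0, 360, 395 → max 685
Smallest max regret = 550 → III.

III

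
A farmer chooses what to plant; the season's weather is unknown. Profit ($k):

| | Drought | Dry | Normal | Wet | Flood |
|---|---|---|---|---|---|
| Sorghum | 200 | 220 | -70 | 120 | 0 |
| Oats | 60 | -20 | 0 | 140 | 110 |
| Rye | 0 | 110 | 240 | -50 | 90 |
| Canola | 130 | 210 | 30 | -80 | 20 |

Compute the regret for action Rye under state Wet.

Best payoff under Wet is 140.
Regret = 140 − (-50) = 190.

190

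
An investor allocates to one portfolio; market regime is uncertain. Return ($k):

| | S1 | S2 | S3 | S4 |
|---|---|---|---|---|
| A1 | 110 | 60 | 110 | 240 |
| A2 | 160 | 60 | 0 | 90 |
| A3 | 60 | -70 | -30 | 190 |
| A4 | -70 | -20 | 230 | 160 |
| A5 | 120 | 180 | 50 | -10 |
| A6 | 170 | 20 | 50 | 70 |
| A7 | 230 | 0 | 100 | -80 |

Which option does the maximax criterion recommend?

Row maxima: A1=240, A2=160, A3=190, A4=230, A5=180, A6=170, A7=230
Best best-case = 240 → A1.

A1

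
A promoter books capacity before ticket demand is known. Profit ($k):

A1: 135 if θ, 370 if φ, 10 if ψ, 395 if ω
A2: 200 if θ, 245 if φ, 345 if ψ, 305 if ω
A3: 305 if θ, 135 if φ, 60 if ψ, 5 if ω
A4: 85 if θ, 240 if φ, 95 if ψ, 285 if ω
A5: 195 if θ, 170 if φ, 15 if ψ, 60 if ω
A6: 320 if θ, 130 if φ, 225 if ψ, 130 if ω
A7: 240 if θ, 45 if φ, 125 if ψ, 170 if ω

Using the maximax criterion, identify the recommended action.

Row maxima: A1=395, A2=345, A3=305, A4=285, A5=195, A6=320, A7=240
Best best-case = 395 → A1.

A1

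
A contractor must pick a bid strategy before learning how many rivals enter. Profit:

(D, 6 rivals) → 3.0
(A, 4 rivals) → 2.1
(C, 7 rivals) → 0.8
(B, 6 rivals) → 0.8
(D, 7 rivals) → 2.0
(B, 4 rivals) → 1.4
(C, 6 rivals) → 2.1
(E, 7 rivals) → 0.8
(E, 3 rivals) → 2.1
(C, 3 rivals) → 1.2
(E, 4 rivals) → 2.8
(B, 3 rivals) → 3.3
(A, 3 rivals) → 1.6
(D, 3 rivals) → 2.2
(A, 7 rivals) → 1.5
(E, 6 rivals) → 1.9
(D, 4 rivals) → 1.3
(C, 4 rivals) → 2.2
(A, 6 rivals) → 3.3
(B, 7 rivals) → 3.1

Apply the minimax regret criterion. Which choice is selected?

D

Column bests: 3 rivals=3.3, 4 rivals=2.8, 6 rivals=3.3, 7 rivals=3.1.
A regrets: 1.7, 0.7, 0.0, 1.6 → max 1.7
B regrets: 0.0, 1.4, 2.5, 0.0 → max 2.5
C regrets: 2.1, 0.6, 1.2, 2.3 → max 2.3
D regrets: 1.1, 1.5, 0.3, 1.1 → max 1.5
E regrets: 1.2, 0.0, 1.4, 2.3 → max 2.3
Smallest max regret = 1.5 → D.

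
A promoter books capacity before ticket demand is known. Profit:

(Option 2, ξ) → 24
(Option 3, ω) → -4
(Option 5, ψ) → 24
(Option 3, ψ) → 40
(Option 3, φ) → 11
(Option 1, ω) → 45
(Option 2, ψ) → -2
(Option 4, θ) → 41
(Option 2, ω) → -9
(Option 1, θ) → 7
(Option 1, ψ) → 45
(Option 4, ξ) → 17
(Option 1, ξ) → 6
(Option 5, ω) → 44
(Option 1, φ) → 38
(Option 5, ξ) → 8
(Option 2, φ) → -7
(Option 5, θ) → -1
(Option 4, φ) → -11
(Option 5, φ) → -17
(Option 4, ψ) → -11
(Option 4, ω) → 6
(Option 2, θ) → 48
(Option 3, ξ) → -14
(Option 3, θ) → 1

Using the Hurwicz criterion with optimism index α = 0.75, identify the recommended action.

Option 1

Option 1: 0.75·45 + 0.25·6 = 35.25
Option 2: 0.75·48 + 0.25·(-9) = 33.75
Option 3: 0.75·40 + 0.25·(-14) = 26.5
Option 4: 0.75·41 + 0.25·(-11) = 28
Option 5: 0.75·44 + 0.25·(-17) = 28.75
Highest Hurwicz score = 35.25 → Option 1.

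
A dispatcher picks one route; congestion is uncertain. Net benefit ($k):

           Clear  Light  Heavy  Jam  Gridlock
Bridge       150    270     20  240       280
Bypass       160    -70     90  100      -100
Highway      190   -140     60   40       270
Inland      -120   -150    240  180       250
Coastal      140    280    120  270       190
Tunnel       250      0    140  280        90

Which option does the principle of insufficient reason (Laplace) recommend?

Row averages: Bridge=192, Bypass=36, Highway=84, Inland=80, Coastal=200, Tunnel=152
Highest average = 200 → Coastal.

Coastal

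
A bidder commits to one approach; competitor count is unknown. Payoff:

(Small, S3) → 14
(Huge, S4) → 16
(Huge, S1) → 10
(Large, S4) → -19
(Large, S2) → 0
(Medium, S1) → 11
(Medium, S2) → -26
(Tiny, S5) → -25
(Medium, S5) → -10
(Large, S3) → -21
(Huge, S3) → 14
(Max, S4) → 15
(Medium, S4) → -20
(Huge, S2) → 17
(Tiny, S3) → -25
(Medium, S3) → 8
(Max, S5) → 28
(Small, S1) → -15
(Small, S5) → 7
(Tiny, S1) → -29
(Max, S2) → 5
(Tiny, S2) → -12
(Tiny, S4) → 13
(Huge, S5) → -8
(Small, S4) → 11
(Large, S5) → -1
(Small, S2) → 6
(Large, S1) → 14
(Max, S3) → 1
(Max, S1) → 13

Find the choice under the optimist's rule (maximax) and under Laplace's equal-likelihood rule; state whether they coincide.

Row maxima: Tiny=13, Small=14, Medium=11, Large=14, Huge=17, Max=28
Best best-case = 28 → Max.
Row averages: Tiny=-15.6, Small=4.6, Medium=-7.4, Large=-5.4, Huge=9.8, Max=12.4
Highest average = 12.4 → Max.

maximax → Max; laplace → Max (agree)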